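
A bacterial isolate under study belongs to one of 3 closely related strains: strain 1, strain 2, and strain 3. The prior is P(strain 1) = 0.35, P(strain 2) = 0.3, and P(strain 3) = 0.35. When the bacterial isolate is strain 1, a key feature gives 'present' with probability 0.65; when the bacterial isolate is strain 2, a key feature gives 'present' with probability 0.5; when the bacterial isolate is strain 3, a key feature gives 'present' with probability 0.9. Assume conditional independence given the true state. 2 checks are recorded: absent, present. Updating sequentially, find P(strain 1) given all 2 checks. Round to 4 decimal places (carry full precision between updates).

After 'absent': normaliser = 0.35·0.3500 + 0.5·0.3000 + 0.1·0.3500; P(strain 1) ≈ 0.3984, P(strain 2) ≈ 0.4878, P(strain 3) ≈ 0.1138
After 'present': normaliser = 0.65·0.3984 + 0.5·0.4878 + 0.9·0.1138; P(strain 1) ≈ 0.4278, P(strain 2) ≈ 0.4030, P(strain 3) ≈ 0.1692

0.4278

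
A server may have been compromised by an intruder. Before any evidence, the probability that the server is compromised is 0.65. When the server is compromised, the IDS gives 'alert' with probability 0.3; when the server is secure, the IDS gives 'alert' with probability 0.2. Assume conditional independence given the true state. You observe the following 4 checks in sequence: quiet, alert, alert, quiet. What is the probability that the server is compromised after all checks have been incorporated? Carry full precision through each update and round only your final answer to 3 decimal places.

0.762

After 'quiet': P(compromised) = 0.7·0.6500 / (0.7·0.6500 + 0.8·0.3500) ≈ 0.6190
After 'alert': P(compromised) = 0.3·0.6190 / (0.3·0.6190 + 0.2·0.3810) ≈ 0.7091
After 'alert': P(compromised) = 0.3·0.7091 / (0.3·0.7091 + 0.2·0.2909) ≈ 0.7852
After 'quiet': P(compromised) = 0.7·0.7852 / (0.7·0.7852 + 0.8·0.2148) ≈ 0.7619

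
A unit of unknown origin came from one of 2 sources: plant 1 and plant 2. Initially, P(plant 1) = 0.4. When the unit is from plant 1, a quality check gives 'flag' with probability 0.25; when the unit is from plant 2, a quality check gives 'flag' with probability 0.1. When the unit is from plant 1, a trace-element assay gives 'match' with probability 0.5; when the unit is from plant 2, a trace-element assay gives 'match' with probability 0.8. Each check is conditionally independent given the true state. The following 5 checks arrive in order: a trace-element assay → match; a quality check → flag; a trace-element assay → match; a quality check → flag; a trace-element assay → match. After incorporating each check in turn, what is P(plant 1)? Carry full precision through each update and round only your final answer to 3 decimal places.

After a trace-element assay='match': P(plant 1) = 0.5·0.4000 / (0.5·0.4000 + 0.8·0.6000) ≈ 0.2941
After a quality check='flag': P(plant 1) = 0.25·0.2941 / (0.25·0.2941 + 0.1·0.7059) ≈ 0.5102
After a trace-element assay='match': P(plant 1) = 0.5·0.5102 / (0.5·0.5102 + 0.8·0.4898) ≈ 0.3943
After a quality check='flag': P(plant 1) = 0.25·0.3943 / (0.25·0.3943 + 0.1·0.6057) ≈ 0.6194
After a trace-element assay='match': P(plant 1) = 0.5·0.6194 / (0.5·0.6194 + 0.8·0.3806) ≈ 0.5043

0.504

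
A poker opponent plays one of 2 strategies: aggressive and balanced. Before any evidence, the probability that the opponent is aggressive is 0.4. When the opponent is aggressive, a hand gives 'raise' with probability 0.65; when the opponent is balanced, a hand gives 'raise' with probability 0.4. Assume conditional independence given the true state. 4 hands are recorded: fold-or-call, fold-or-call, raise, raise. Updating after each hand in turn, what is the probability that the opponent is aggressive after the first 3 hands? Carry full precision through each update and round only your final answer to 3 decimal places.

Apply Bayes' rule sequentially, carrying P(aggressive) forward.
After 'fold-or-call': P(aggressive) = 0.35·0.4000 / (0.35·0.4000 + 0.6·0.6000) ≈ 0.2800
After 'fold-or-call': P(aggressive) = 0.35·0.2800 / (0.35·0.2800 + 0.6·0.7200) ≈ 0.1849
After 'raise': P(aggressive) = 0.65·0.1849 / (0.65·0.1849 + 0.4·0.8151) ≈ 0.2693

0.269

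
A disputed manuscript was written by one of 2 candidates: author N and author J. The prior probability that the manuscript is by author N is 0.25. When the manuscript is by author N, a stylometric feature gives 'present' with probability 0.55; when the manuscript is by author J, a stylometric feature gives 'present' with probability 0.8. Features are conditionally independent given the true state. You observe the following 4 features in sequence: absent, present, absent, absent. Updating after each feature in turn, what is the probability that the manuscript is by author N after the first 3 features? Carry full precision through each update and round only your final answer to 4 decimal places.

Each posterior becomes the prior for the next update.
After 'absent': P(author N) = 0.45·0.2500 / (0.45·0.2500 + 0.2·0.7500) ≈ 0.4286
After 'present': P(author N) = 0.55·0.4286 / (0.55·0.4286 + 0.8·0.5714) ≈ 0.3402
After 'absent': P(author N) = 0.45·0.3402 / (0.45·0.3402 + 0.2·0.6598) ≈ 0.5371

0.5371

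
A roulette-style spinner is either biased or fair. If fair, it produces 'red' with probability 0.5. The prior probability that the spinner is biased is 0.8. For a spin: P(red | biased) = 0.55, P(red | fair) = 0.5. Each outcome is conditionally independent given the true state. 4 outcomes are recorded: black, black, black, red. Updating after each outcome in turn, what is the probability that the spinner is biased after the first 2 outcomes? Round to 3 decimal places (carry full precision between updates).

After 'black': P(biased) = 0.45·0.8000 / (0.45·0.8000 + 0.5·0.2000) ≈ 0.7826
After 'black': P(biased) = 0.45·0.7826 / (0.45·0.7826 + 0.5·0.2174) ≈ 0.7642

0.764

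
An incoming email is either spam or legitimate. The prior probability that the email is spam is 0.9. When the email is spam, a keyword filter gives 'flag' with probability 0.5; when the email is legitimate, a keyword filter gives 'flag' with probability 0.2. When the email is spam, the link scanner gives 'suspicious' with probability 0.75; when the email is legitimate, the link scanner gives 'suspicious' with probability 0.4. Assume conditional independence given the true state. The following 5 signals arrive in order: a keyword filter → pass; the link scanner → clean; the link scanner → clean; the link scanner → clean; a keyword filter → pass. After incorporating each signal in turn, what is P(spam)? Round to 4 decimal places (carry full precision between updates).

0.2028

After a keyword filter='pass': P(spam) = 0.5·0.9000 / (0.5·0.9000 + 0.8·0.1000) ≈ 0.8491
After the link scanner='clean': P(spam) = 0.25·0.8491 / (0.25·0.8491 + 0.6·0.1509) ≈ 0.7009
After the link scanner='clean': P(spam) = 0.25·0.7009 / (0.25·0.7009 + 0.6·0.2991) ≈ 0.4941
After the link scanner='clean': P(spam) = 0.25·0.4941 / (0.25·0.4941 + 0.6·0.5059) ≈ 0.2892
After a keyword filter='pass': P(spam) = 0.5·0.2892 / (0.5·0.2892 + 0.8·0.7108) ≈ 0.2028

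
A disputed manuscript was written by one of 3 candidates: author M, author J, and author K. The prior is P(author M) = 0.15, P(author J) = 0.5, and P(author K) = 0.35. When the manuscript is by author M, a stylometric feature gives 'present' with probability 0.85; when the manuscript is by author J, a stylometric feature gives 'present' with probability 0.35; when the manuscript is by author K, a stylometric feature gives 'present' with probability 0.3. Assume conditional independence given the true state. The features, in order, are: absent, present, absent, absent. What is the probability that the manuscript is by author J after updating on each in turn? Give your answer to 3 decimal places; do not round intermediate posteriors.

0.569

After 'absent': normaliser = 0.15·0.1500 + 0.65·0.5000 + 0.7·0.3500; P(author M) ≈ 0.0380, P(author J) ≈ 0.5485, P(author K) ≈ 0.4135
After 'present': normaliser = 0.85·0.0380 + 0.35·0.5485 + 0.3·0.4135; P(author M) ≈ 0.0927, P(author J) ≈ 0.5512, P(author K) ≈ 0.3561
After 'absent': normaliser = 0.15·0.0927 + 0.65·0.5512 + 0.7·0.3561; P(author M) ≈ 0.0224, P(author J) ≈ 0.5765, P(author K) ≈ 0.4012
After 'absent': normaliser = 0.15·0.0224 + 0.65·0.5765 + 0.7·0.4012; P(author M) ≈ 0.0051, P(author J) ≈ 0.5687, P(author K) ≈ 0.4262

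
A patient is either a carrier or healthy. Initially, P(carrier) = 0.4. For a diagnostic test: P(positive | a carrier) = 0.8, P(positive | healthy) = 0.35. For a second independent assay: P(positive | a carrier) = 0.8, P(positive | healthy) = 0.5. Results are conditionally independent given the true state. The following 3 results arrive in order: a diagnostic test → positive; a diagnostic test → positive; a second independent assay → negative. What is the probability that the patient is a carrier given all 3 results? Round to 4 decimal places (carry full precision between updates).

0.5821

After a diagnostic test='positive': P(carrier) = 0.8·0.4000 / (0.8·0.4000 + 0.35·0.6000) ≈ 0.6038
After a diagnostic test='positive': P(carrier) = 0.8·0.6038 / (0.8·0.6038 + 0.35·0.3962) ≈ 0.7769
After a second independent assay='negative': P(carrier) = 0.2·0.7769 / (0.2·0.7769 + 0.5·0.2231) ≈ 0.5821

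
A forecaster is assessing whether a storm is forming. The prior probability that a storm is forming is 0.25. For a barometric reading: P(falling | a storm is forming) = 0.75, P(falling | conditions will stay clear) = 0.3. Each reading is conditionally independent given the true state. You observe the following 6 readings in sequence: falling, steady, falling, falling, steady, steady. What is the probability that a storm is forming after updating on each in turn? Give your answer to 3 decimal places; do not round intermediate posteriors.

0.192

Apply Bayes' rule sequentially, carrying P(storm) forward.
After 'falling': P(storm) = 0.75·0.2500 / (0.75·0.2500 + 0.3·0.7500) ≈ 0.4545
After 'steady': P(storm) = 0.25·0.4545 / (0.25·0.4545 + 0.7·0.5455) ≈ 0.2294
After 'falling': P(storm) = 0.75·0.2294 / (0.75·0.2294 + 0.3·0.7706) ≈ 0.4266
After 'falling': P(storm) = 0.75·0.4266 / (0.75·0.4266 + 0.3·0.5734) ≈ 0.6504
After 'steady': P(storm) = 0.25·0.6504 / (0.25·0.6504 + 0.7·0.3496) ≈ 0.3992
After 'steady': P(storm) = 0.25·0.3992 / (0.25·0.3992 + 0.7·0.6008) ≈ 0.1918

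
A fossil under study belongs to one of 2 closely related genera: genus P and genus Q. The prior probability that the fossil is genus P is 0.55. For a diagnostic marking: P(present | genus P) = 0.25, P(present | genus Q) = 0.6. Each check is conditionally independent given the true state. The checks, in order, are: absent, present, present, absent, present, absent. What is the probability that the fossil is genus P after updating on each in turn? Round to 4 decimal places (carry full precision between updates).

0.3682

After 'absent': P(genus P) = 0.75·0.5500 / (0.75·0.5500 + 0.4·0.4500) ≈ 0.6962
After 'present': P(genus P) = 0.25·0.6962 / (0.25·0.6962 + 0.6·0.3038) ≈ 0.4885
After 'present': P(genus P) = 0.25·0.4885 / (0.25·0.4885 + 0.6·0.5115) ≈ 0.2846
After 'absent': P(genus P) = 0.75·0.2846 / (0.75·0.2846 + 0.4·0.7154) ≈ 0.4273
After 'present': P(genus P) = 0.25·0.4273 / (0.25·0.4273 + 0.6·0.5727) ≈ 0.2371
After 'absent': P(genus P) = 0.75·0.2371 / (0.75·0.2371 + 0.4·0.7629) ≈ 0.3682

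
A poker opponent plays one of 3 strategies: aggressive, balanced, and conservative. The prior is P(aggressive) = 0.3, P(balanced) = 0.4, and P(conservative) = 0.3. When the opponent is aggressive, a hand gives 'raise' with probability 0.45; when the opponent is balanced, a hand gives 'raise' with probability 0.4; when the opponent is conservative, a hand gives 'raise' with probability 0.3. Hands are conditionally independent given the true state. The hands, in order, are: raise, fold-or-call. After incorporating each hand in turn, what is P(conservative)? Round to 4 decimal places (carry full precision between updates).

After 'raise': normaliser = 0.45·0.3000 + 0.4·0.4000 + 0.3·0.3000; P(aggressive) ≈ 0.3506, P(balanced) ≈ 0.4156, P(conservative) ≈ 0.2338
After 'fold-or-call': normaliser = 0.55·0.3506 + 0.6·0.4156 + 0.7·0.2338; P(aggressive) ≈ 0.3183, P(balanced) ≈ 0.4116, P(conservative) ≈ 0.2701

0.2701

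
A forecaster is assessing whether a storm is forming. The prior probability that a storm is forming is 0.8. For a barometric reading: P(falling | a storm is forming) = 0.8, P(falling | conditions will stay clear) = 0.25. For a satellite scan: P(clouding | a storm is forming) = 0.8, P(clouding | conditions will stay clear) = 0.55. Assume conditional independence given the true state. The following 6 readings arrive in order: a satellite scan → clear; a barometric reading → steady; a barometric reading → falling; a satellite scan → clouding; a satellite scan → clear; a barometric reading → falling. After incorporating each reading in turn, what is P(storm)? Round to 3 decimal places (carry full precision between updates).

0.758

Each posterior becomes the prior for the next update.
After a satellite scan='clear': P(storm) = 0.2·0.8000 / (0.2·0.8000 + 0.45·0.2000) ≈ 0.6400
After a barometric reading='steady': P(storm) = 0.2·0.6400 / (0.2·0.6400 + 0.75·0.3600) ≈ 0.3216
After a barometric reading='falling': P(storm) = 0.8·0.3216 / (0.8·0.3216 + 0.25·0.6784) ≈ 0.6027
After a satellite scan='clouding': P(storm) = 0.8·0.6027 / (0.8·0.6027 + 0.55·0.3973) ≈ 0.6881
After a satellite scan='clear': P(storm) = 0.2·0.6881 / (0.2·0.6881 + 0.45·0.3119) ≈ 0.4951
After a barometric reading='falling': P(storm) = 0.8·0.4951 / (0.8·0.4951 + 0.25·0.5049) ≈ 0.7584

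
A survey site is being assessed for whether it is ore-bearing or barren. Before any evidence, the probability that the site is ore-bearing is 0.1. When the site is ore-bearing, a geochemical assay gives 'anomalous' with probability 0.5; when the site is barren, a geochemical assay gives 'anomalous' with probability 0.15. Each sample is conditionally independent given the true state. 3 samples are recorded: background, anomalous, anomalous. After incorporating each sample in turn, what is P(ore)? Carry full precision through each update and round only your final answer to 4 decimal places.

After 'background': P(ore) = 0.5·0.1000 / (0.5·0.1000 + 0.85·0.9000) ≈ 0.0613
After 'anomalous': P(ore) = 0.5·0.0613 / (0.5·0.0613 + 0.15·0.9387) ≈ 0.1789
After 'anomalous': P(ore) = 0.5·0.1789 / (0.5·0.1789 + 0.15·0.8211) ≈ 0.4207

0.4207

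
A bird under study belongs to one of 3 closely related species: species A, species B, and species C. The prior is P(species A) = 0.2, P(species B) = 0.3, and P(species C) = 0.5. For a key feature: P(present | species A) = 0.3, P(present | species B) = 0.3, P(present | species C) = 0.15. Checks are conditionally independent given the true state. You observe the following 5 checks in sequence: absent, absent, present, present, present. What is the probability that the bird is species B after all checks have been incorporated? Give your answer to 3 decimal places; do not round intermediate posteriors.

After 'absent': normaliser = 0.7·0.2000 + 0.7·0.3000 + 0.85·0.5000; P(species A) ≈ 0.1806, P(species B) ≈ 0.2710, P(species C) ≈ 0.5484
After 'absent': normaliser = 0.7·0.1806 + 0.7·0.2710 + 0.85·0.5484; P(species A) ≈ 0.1616, P(species B) ≈ 0.2425, P(species C) ≈ 0.5959
After 'present': normaliser = 0.3·0.1616 + 0.3·0.2425 + 0.15·0.5959; P(species A) ≈ 0.2302, P(species B) ≈ 0.3454, P(species C) ≈ 0.4244
After 'present': normaliser = 0.3·0.2302 + 0.3·0.3454 + 0.15·0.4244; P(species A) ≈ 0.2923, P(species B) ≈ 0.4384, P(species C) ≈ 0.2693
After 'present': normaliser = 0.3·0.2923 + 0.3·0.4384 + 0.15·0.2693; P(species A) ≈ 0.3377, P(species B) ≈ 0.5066, P(species C) ≈ 0.1556

0.507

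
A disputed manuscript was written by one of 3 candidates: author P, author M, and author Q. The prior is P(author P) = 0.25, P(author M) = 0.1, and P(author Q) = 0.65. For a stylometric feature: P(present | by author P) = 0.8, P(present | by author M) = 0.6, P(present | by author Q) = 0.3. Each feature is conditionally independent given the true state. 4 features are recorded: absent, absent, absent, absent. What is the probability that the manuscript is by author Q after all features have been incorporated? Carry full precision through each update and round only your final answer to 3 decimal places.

0.981

After 'absent': normaliser = 0.2·0.2500 + 0.4·0.1000 + 0.7·0.6500; P(author P) ≈ 0.0917, P(author M) ≈ 0.0734, P(author Q) ≈ 0.8349
After 'absent': normaliser = 0.2·0.0917 + 0.4·0.0734 + 0.7·0.8349; P(author P) ≈ 0.0290, P(author M) ≈ 0.0464, P(author Q) ≈ 0.9245
After 'absent': normaliser = 0.2·0.0290 + 0.4·0.0464 + 0.7·0.9245; P(author P) ≈ 0.0086, P(author M) ≈ 0.0277, P(author Q) ≈ 0.9637
After 'absent': normaliser = 0.2·0.0086 + 0.4·0.0277 + 0.7·0.9637; P(author P) ≈ 0.0025, P(author M) ≈ 0.0161, P(author Q) ≈ 0.9814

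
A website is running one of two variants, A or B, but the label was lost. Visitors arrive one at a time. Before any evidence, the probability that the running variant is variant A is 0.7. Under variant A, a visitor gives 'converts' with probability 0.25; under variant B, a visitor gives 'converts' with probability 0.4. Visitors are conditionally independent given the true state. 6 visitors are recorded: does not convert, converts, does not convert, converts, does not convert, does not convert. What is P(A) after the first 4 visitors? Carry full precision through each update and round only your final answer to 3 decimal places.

0.587

Each posterior becomes the prior for the next update.
After 'does not convert': P(A) = 0.75·0.7000 / (0.75·0.7000 + 0.6·0.3000) ≈ 0.7447
After 'converts': P(A) = 0.25·0.7447 / (0.25·0.7447 + 0.4·0.2553) ≈ 0.6458
After 'does not convert': P(A) = 0.75·0.6458 / (0.75·0.6458 + 0.6·0.3542) ≈ 0.6950
After 'converts': P(A) = 0.25·0.6950 / (0.25·0.6950 + 0.4·0.3050) ≈ 0.5875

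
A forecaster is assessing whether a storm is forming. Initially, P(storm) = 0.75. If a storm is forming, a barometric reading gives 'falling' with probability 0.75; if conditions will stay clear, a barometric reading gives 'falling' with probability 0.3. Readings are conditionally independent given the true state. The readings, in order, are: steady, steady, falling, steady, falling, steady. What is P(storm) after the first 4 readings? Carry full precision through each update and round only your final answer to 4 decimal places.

0.2547

After 'steady': P(storm) = 0.25·0.7500 / (0.25·0.7500 + 0.7·0.2500) ≈ 0.5172
After 'steady': P(storm) = 0.25·0.5172 / (0.25·0.5172 + 0.7·0.4828) ≈ 0.2768
After 'falling': P(storm) = 0.75·0.2768 / (0.75·0.2768 + 0.3·0.7232) ≈ 0.4889
After 'steady': P(storm) = 0.25·0.4889 / (0.25·0.4889 + 0.7·0.5111) ≈ 0.2547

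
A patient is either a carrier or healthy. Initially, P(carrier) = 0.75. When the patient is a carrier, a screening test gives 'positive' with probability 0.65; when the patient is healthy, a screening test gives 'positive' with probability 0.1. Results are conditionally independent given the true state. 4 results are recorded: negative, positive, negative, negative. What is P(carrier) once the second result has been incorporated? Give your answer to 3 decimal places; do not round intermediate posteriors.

After 'negative': P(carrier) = 0.35·0.7500 / (0.35·0.7500 + 0.9·0.2500) ≈ 0.5385
After 'positive': P(carrier) = 0.65·0.5385 / (0.65·0.5385 + 0.1·0.4615) ≈ 0.8835

0.883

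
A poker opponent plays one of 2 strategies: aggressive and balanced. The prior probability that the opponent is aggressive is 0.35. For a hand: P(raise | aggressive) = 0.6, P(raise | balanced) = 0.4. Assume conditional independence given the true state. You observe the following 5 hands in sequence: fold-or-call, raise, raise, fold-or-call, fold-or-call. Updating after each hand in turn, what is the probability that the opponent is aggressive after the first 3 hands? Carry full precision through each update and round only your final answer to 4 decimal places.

0.4468

After 'fold-or-call': P(aggressive) = 0.4·0.3500 / (0.4·0.3500 + 0.6·0.6500) ≈ 0.2642
After 'raise': P(aggressive) = 0.6·0.2642 / (0.6·0.2642 + 0.4·0.7358) ≈ 0.3500
After 'raise': P(aggressive) = 0.6·0.3500 / (0.6·0.3500 + 0.4·0.6500) ≈ 0.4468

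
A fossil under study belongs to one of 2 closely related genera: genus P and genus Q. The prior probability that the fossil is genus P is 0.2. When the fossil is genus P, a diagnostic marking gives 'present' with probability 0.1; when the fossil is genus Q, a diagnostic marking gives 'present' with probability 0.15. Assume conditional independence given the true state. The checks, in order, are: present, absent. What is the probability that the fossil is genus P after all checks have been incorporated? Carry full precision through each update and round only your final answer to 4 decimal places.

0.1500

After 'present': P(genus P) = 0.1·0.2000 / (0.1·0.2000 + 0.15·0.8000) ≈ 0.1429
After 'absent': P(genus P) = 0.9·0.1429 / (0.9·0.1429 + 0.85·0.8571) ≈ 0.1500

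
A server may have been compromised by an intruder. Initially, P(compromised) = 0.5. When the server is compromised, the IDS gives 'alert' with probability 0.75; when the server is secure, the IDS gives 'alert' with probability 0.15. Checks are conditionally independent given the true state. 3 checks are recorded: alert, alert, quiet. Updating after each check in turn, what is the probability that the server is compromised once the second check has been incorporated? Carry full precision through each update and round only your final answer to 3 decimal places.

After 'alert': P(compromised) = 0.75·0.5000 / (0.75·0.5000 + 0.15·0.5000) ≈ 0.8333
After 'alert': P(compromised) = 0.75·0.8333 / (0.75·0.8333 + 0.15·0.1667) ≈ 0.9615

0.962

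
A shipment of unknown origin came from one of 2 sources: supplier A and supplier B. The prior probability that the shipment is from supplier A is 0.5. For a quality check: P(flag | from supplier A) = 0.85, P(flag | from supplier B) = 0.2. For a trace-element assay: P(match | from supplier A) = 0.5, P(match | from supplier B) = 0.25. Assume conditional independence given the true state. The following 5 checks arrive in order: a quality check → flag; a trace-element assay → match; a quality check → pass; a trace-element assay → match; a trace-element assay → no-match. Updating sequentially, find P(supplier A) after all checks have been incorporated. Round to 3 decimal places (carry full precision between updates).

After a quality check='flag': P(supplier A) = 0.85·0.5000 / (0.85·0.5000 + 0.2·0.5000) ≈ 0.8095
After a trace-element assay='match': P(supplier A) = 0.5·0.8095 / (0.5·0.8095 + 0.25·0.1905) ≈ 0.8947
After a quality check='pass': P(supplier A) = 0.15·0.8947 / (0.15·0.8947 + 0.8·0.1053) ≈ 0.6145
After a trace-element assay='match': P(supplier A) = 0.5·0.6145 / (0.5·0.6145 + 0.25·0.3855) ≈ 0.7612
After a trace-element assay='no-match': P(supplier A) = 0.5·0.7612 / (0.5·0.7612 + 0.75·0.2388) ≈ 0.6800

0.680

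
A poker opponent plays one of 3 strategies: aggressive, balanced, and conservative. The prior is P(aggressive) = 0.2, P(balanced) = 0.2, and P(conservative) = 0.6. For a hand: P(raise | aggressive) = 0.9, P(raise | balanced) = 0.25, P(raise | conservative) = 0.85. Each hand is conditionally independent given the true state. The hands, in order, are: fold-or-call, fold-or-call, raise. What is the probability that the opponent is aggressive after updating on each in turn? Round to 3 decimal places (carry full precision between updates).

After 'fold-or-call': normaliser = 0.1·0.2000 + 0.75·0.2000 + 0.15·0.6000; P(aggressive) ≈ 0.0769, P(balanced) ≈ 0.5769, P(conservative) ≈ 0.3462
After 'fold-or-call': normaliser = 0.1·0.0769 + 0.75·0.5769 + 0.15·0.3462; P(aggressive) ≈ 0.0156, P(balanced) ≈ 0.8789, P(conservative) ≈ 0.1055
After 'raise': normaliser = 0.9·0.0156 + 0.25·0.8789 + 0.85·0.1055; P(aggressive) ≈ 0.0435, P(balanced) ≈ 0.6793, P(conservative) ≈ 0.2772

0.043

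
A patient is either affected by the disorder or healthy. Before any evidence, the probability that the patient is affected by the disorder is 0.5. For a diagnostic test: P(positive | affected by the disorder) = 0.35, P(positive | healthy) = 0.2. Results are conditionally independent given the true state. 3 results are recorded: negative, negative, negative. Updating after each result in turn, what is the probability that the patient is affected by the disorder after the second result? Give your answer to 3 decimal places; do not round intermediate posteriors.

After 'negative': P(affected) = 0.65·0.5000 / (0.65·0.5000 + 0.8·0.5000) ≈ 0.4483
After 'negative': P(affected) = 0.65·0.4483 / (0.65·0.4483 + 0.8·0.5517) ≈ 0.3976

0.398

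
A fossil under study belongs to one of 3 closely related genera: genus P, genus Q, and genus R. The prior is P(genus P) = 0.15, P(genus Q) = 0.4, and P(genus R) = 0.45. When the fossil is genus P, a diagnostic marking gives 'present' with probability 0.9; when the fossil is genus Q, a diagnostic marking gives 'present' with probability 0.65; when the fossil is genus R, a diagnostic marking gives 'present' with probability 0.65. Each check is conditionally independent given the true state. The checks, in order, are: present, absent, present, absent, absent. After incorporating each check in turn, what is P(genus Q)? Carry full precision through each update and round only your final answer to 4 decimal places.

After 'present': normaliser = 0.9·0.1500 + 0.65·0.4000 + 0.65·0.4500; P(genus P) ≈ 0.1964, P(genus Q) ≈ 0.3782, P(genus R) ≈ 0.4255
After 'absent': normaliser = 0.1·0.1964 + 0.35·0.3782 + 0.35·0.4255; P(genus P) ≈ 0.0653, P(genus Q) ≈ 0.4399, P(genus R) ≈ 0.4949
After 'present': normaliser = 0.9·0.0653 + 0.65·0.4399 + 0.65·0.4949; P(genus P) ≈ 0.0881, P(genus Q) ≈ 0.4291, P(genus R) ≈ 0.4827
After 'absent': normaliser = 0.1·0.0881 + 0.35·0.4291 + 0.35·0.4827; P(genus P) ≈ 0.0269, P(genus Q) ≈ 0.4579, P(genus R) ≈ 0.5152
After 'absent': normaliser = 0.1·0.0269 + 0.35·0.4579 + 0.35·0.5152; P(genus P) ≈ 0.0078, P(genus Q) ≈ 0.4669, P(genus R) ≈ 0.5253

0.4669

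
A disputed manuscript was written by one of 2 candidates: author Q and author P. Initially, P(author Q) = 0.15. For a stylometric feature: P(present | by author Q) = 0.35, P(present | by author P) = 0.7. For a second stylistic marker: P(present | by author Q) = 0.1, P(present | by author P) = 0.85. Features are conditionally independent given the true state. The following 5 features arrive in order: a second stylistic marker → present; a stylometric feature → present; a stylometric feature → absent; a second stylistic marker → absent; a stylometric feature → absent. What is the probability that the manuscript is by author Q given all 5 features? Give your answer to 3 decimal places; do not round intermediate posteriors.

After a second stylistic marker='present': P(author Q) = 0.1·0.1500 / (0.1·0.1500 + 0.85·0.8500) ≈ 0.0203
After a stylometric feature='present': P(author Q) = 0.35·0.0203 / (0.35·0.0203 + 0.7·0.9797) ≈ 0.0103
After a stylometric feature='absent': P(author Q) = 0.65·0.0103 / (0.65·0.0103 + 0.3·0.9897) ≈ 0.0220
After a second stylistic marker='absent': P(author Q) = 0.9·0.0220 / (0.9·0.0220 + 0.15·0.9780) ≈ 0.1189
After a stylometric feature='absent': P(author Q) = 0.65·0.1189 / (0.65·0.1189 + 0.3·0.8811) ≈ 0.2262

0.226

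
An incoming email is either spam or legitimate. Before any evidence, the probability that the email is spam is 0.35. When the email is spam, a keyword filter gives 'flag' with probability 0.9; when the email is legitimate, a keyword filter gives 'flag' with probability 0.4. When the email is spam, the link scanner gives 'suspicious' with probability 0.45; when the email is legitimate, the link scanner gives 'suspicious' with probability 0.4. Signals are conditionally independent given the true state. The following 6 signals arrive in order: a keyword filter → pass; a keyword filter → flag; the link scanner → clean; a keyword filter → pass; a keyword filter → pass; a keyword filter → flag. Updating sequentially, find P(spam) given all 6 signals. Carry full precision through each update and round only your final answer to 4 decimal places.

0.0114

After a keyword filter='pass': P(spam) = 0.1·0.3500 / (0.1·0.3500 + 0.6·0.6500) ≈ 0.0824
After a keyword filter='flag': P(spam) = 0.9·0.0824 / (0.9·0.0824 + 0.4·0.9176) ≈ 0.1680
After the link scanner='clean': P(spam) = 0.55·0.1680 / (0.55·0.1680 + 0.6·0.8320) ≈ 0.1562
After a keyword filter='pass': P(spam) = 0.1·0.1562 / (0.1·0.1562 + 0.6·0.8438) ≈ 0.0299
After a keyword filter='pass': P(spam) = 0.1·0.0299 / (0.1·0.0299 + 0.6·0.9701) ≈ 0.0051
After a keyword filter='flag': P(spam) = 0.9·0.0051 / (0.9·0.0051 + 0.4·0.9949) ≈ 0.0114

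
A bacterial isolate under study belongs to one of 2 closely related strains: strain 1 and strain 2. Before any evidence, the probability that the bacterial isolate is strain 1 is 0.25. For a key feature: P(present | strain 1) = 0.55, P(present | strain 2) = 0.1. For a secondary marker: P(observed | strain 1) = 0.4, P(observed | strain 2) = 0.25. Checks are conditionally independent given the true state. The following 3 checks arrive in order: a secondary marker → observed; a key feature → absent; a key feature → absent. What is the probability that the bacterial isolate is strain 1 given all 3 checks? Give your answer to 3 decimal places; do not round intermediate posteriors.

Each posterior becomes the prior for the next update.
After a secondary marker='observed': P(strain 1) = 0.4·0.2500 / (0.4·0.2500 + 0.25·0.7500) ≈ 0.3478
After a key feature='absent': P(strain 1) = 0.45·0.3478 / (0.45·0.3478 + 0.9·0.6522) ≈ 0.2105
After a key feature='absent': P(strain 1) = 0.45·0.2105 / (0.45·0.2105 + 0.9·0.7895) ≈ 0.1176

0.118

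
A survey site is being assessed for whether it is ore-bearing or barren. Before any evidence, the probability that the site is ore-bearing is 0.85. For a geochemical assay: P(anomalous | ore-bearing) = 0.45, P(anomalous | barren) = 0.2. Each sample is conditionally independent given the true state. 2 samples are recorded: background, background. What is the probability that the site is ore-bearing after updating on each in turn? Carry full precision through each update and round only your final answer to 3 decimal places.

After 'background': P(ore) = 0.55·0.8500 / (0.55·0.8500 + 0.8·0.1500) ≈ 0.7957
After 'background': P(ore) = 0.55·0.7957 / (0.55·0.7957 + 0.8·0.2043) ≈ 0.7281

0.728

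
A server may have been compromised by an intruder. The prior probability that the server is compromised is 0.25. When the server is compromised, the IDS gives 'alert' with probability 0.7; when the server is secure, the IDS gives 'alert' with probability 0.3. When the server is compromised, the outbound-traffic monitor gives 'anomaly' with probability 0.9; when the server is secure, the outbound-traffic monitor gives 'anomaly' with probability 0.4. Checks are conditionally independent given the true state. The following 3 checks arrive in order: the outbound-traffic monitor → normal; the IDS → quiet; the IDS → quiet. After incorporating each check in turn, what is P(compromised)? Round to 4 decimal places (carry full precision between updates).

0.0101

After the outbound-traffic monitor='normal': P(compromised) = 0.1·0.2500 / (0.1·0.2500 + 0.6·0.7500) ≈ 0.0526
After the IDS='quiet': P(compromised) = 0.3·0.0526 / (0.3·0.0526 + 0.7·0.9474) ≈ 0.0233
After the IDS='quiet': P(compromised) = 0.3·0.0233 / (0.3·0.0233 + 0.7·0.9767) ≈ 0.0101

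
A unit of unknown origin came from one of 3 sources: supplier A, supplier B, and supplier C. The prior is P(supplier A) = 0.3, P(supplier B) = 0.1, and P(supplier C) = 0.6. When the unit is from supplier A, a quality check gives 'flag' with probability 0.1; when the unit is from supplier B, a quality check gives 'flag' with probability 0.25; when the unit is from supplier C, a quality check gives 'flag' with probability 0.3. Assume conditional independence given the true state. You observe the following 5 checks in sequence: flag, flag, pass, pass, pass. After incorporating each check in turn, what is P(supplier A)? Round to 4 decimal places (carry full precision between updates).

After 'flag': normaliser = 0.1·0.3000 + 0.25·0.1000 + 0.3·0.6000; P(supplier A) ≈ 0.1277, P(supplier B) ≈ 0.1064, P(supplier C) ≈ 0.7660
After 'flag': normaliser = 0.1·0.1277 + 0.25·0.1064 + 0.3·0.7660; P(supplier A) ≈ 0.0474, P(supplier B) ≈ 0.0988, P(supplier C) ≈ 0.8538
After 'pass': normaliser = 0.9·0.0474 + 0.75·0.0988 + 0.7·0.8538; P(supplier A) ≈ 0.0598, P(supplier B) ≈ 0.1037, P(supplier C) ≈ 0.8365
After 'pass': normaliser = 0.9·0.0598 + 0.75·0.1037 + 0.7·0.8365; P(supplier A) ≈ 0.0750, P(supplier B) ≈ 0.1085, P(supplier C) ≈ 0.8165
After 'pass': normaliser = 0.9·0.0750 + 0.75·0.1085 + 0.7·0.8165; P(supplier A) ≈ 0.0937, P(supplier B) ≈ 0.1129, P(supplier C) ≈ 0.7934

0.0937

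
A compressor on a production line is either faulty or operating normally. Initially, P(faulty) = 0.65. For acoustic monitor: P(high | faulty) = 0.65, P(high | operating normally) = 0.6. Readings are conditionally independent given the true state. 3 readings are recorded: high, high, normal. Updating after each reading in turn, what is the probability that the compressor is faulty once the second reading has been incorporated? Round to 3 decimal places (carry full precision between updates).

0.685

After 'high': P(faulty) = 0.65·0.6500 / (0.65·0.6500 + 0.6·0.3500) ≈ 0.6680
After 'high': P(faulty) = 0.65·0.6680 / (0.65·0.6680 + 0.6·0.3320) ≈ 0.6855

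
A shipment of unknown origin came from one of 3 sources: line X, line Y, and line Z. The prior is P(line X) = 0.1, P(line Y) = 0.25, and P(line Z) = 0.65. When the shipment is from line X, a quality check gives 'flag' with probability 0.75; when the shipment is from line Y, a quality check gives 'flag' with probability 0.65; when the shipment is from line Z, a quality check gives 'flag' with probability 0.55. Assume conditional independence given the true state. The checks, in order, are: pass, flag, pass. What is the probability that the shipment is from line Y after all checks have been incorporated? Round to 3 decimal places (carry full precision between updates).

0.205

After 'pass': normaliser = 0.25·0.1000 + 0.35·0.2500 + 0.45·0.6500; P(line X) ≈ 0.0617, P(line Y) ≈ 0.2160, P(line Z) ≈ 0.7222
After 'flag': normaliser = 0.75·0.0617 + 0.65·0.2160 + 0.55·0.7222; P(line X) ≈ 0.0793, P(line Y) ≈ 0.2405, P(line Z) ≈ 0.6802
After 'pass': normaliser = 0.25·0.0793 + 0.35·0.2405 + 0.45·0.6802; P(line X) ≈ 0.0483, P(line Y) ≈ 0.2052, P(line Z) ≈ 0.7464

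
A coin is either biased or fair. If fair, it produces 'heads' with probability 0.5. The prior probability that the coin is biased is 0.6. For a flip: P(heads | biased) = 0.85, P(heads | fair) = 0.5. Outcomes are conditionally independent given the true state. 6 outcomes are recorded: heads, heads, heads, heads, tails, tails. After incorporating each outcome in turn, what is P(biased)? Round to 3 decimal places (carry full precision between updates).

0.530

After 'heads': P(biased) = 0.85·0.6000 / (0.85·0.6000 + 0.5·0.4000) ≈ 0.7183
After 'heads': P(biased) = 0.85·0.7183 / (0.85·0.7183 + 0.5·0.2817) ≈ 0.8126
After 'heads': P(biased) = 0.85·0.8126 / (0.85·0.8126 + 0.5·0.1874) ≈ 0.8805
After 'heads': P(biased) = 0.85·0.8805 / (0.85·0.8805 + 0.5·0.1195) ≈ 0.9261
After 'tails': P(biased) = 0.15·0.9261 / (0.15·0.9261 + 0.5·0.0739) ≈ 0.7898
After 'tails': P(biased) = 0.15·0.7898 / (0.15·0.7898 + 0.5·0.2102) ≈ 0.5300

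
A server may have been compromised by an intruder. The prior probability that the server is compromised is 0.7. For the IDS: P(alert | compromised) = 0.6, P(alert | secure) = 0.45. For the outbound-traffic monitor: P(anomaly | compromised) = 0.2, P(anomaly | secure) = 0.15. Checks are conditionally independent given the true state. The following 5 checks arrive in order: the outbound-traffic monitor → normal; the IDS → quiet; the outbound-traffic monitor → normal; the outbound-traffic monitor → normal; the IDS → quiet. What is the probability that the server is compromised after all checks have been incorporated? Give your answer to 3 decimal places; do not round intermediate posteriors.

After the outbound-traffic monitor='normal': P(compromised) = 0.8·0.7000 / (0.8·0.7000 + 0.85·0.3000) ≈ 0.6871
After the IDS='quiet': P(compromised) = 0.4·0.6871 / (0.4·0.6871 + 0.55·0.3129) ≈ 0.6150
After the outbound-traffic monitor='normal': P(compromised) = 0.8·0.6150 / (0.8·0.6150 + 0.85·0.3850) ≈ 0.6005
After the outbound-traffic monitor='normal': P(compromised) = 0.8·0.6005 / (0.8·0.6005 + 0.85·0.3995) ≈ 0.5859
After the IDS='quiet': P(compromised) = 0.4·0.5859 / (0.4·0.5859 + 0.55·0.4141) ≈ 0.5071

0.507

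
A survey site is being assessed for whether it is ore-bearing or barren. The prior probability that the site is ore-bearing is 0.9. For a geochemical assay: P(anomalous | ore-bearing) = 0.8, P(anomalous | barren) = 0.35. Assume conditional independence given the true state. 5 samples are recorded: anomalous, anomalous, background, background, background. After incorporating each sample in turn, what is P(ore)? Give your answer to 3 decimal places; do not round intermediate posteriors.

0.578

After 'anomalous': P(ore) = 0.8·0.9000 / (0.8·0.9000 + 0.35·0.1000) ≈ 0.9536
After 'anomalous': P(ore) = 0.8·0.9536 / (0.8·0.9536 + 0.35·0.0464) ≈ 0.9792
After 'background': P(ore) = 0.2·0.9792 / (0.2·0.9792 + 0.65·0.0208) ≈ 0.9353
After 'background': P(ore) = 0.2·0.9353 / (0.2·0.9353 + 0.65·0.0647) ≈ 0.8166
After 'background': P(ore) = 0.2·0.8166 / (0.2·0.8166 + 0.65·0.1834) ≈ 0.5780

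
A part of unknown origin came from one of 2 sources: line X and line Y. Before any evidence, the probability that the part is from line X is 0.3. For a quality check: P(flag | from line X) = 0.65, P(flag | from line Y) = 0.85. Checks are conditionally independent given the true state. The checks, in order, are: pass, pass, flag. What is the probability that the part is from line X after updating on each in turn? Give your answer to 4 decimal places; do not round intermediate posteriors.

After 'pass': P(line X) = 0.35·0.3000 / (0.35·0.3000 + 0.15·0.7000) ≈ 0.5000
After 'pass': P(line X) = 0.35·0.5000 / (0.35·0.5000 + 0.15·0.5000) ≈ 0.7000
After 'flag': P(line X) = 0.65·0.7000 / (0.65·0.7000 + 0.85·0.3000) ≈ 0.6408

0.6408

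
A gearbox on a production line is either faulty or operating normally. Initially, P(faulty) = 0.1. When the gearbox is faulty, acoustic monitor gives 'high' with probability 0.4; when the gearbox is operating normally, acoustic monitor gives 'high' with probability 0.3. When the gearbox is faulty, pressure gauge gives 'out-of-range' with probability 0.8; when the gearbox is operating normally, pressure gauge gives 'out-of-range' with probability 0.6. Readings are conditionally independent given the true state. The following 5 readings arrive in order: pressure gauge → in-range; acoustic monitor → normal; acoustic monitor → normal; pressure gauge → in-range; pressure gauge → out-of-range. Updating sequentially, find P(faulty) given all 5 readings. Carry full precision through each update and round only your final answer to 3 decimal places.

0.026

After pressure gauge='in-range': P(faulty) = 0.2·0.1000 / (0.2·0.1000 + 0.4·0.9000) ≈ 0.0526
After acoustic monitor='normal': P(faulty) = 0.6·0.0526 / (0.6·0.0526 + 0.7·0.9474) ≈ 0.0455
After acoustic monitor='normal': P(faulty) = 0.6·0.0455 / (0.6·0.0455 + 0.7·0.9545) ≈ 0.0392
After pressure gauge='in-range': P(faulty) = 0.2·0.0392 / (0.2·0.0392 + 0.4·0.9608) ≈ 0.0200
After pressure gauge='out-of-range': P(faulty) = 0.8·0.0200 / (0.8·0.0200 + 0.6·0.9800) ≈ 0.0265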